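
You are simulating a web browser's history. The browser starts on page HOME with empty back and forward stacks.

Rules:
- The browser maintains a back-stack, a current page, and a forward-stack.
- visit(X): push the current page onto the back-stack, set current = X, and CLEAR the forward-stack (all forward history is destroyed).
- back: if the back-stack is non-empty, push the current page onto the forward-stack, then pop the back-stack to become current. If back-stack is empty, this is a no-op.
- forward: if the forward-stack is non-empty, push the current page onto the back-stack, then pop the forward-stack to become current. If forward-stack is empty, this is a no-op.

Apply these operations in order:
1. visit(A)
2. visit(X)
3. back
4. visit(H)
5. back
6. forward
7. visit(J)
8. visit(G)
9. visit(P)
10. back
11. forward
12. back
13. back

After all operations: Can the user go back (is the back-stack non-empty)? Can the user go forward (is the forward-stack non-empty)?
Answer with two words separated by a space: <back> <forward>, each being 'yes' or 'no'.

After 1 (visit(A)): cur=A back=1 fwd=0
After 2 (visit(X)): cur=X back=2 fwd=0
After 3 (back): cur=A back=1 fwd=1
After 4 (visit(H)): cur=H back=2 fwd=0
After 5 (back): cur=A back=1 fwd=1
After 6 (forward): cur=H back=2 fwd=0
After 7 (visit(J)): cur=J back=3 fwd=0
After 8 (visit(G)): cur=G back=4 fwd=0
After 9 (visit(P)): cur=P back=5 fwd=0
After 10 (back): cur=G back=4 fwd=1
After 11 (forward): cur=P back=5 fwd=0
After 12 (back): cur=G back=4 fwd=1
After 13 (back): cur=J back=3 fwd=2

Answer: yes yes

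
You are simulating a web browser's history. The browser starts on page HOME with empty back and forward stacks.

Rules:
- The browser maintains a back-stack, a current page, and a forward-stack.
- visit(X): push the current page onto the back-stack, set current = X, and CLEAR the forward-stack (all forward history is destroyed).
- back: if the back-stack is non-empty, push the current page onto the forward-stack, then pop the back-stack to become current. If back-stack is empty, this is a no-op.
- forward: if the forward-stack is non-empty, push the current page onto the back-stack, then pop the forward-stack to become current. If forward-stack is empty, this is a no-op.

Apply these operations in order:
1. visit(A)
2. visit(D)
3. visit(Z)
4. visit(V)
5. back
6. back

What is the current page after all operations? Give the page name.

Answer: D

Derivation:
After 1 (visit(A)): cur=A back=1 fwd=0
After 2 (visit(D)): cur=D back=2 fwd=0
After 3 (visit(Z)): cur=Z back=3 fwd=0
After 4 (visit(V)): cur=V back=4 fwd=0
After 5 (back): cur=Z back=3 fwd=1
After 6 (back): cur=D back=2 fwd=2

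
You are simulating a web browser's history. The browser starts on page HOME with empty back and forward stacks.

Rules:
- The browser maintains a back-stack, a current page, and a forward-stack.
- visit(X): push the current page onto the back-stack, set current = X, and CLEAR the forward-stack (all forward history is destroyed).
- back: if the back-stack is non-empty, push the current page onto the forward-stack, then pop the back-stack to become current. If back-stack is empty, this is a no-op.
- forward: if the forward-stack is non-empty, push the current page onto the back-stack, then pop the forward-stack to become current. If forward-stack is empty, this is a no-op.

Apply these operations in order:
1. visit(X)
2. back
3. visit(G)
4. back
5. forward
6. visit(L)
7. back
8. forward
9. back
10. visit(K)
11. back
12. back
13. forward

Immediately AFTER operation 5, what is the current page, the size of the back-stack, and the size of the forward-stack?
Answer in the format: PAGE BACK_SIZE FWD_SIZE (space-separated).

After 1 (visit(X)): cur=X back=1 fwd=0
After 2 (back): cur=HOME back=0 fwd=1
After 3 (visit(G)): cur=G back=1 fwd=0
After 4 (back): cur=HOME back=0 fwd=1
After 5 (forward): cur=G back=1 fwd=0

G 1 0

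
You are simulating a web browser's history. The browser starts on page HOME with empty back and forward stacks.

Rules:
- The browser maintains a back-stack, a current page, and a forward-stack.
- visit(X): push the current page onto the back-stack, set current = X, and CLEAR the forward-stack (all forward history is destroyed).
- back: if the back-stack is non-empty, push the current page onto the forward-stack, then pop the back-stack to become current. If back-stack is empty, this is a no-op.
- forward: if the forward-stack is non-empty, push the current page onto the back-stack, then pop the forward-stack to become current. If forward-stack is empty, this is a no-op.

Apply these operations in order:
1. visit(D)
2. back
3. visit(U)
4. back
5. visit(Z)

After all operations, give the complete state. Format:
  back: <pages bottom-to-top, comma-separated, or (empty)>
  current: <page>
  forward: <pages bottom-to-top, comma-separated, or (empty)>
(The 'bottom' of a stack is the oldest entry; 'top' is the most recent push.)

After 1 (visit(D)): cur=D back=1 fwd=0
After 2 (back): cur=HOME back=0 fwd=1
After 3 (visit(U)): cur=U back=1 fwd=0
After 4 (back): cur=HOME back=0 fwd=1
After 5 (visit(Z)): cur=Z back=1 fwd=0

Answer: back: HOME
current: Z
forward: (empty)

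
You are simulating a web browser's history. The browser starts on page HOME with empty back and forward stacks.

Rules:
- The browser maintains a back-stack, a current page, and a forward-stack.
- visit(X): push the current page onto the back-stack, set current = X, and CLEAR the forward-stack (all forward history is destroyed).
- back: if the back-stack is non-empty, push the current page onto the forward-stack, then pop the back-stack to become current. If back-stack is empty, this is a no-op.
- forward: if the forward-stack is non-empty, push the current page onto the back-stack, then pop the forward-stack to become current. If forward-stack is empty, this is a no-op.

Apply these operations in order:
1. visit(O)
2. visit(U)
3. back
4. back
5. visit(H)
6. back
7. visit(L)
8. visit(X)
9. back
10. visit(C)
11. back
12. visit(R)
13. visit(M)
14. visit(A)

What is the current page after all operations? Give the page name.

After 1 (visit(O)): cur=O back=1 fwd=0
After 2 (visit(U)): cur=U back=2 fwd=0
After 3 (back): cur=O back=1 fwd=1
After 4 (back): cur=HOME back=0 fwd=2
After 5 (visit(H)): cur=H back=1 fwd=0
After 6 (back): cur=HOME back=0 fwd=1
After 7 (visit(L)): cur=L back=1 fwd=0
After 8 (visit(X)): cur=X back=2 fwd=0
After 9 (back): cur=L back=1 fwd=1
After 10 (visit(C)): cur=C back=2 fwd=0
After 11 (back): cur=L back=1 fwd=1
After 12 (visit(R)): cur=R back=2 fwd=0
After 13 (visit(M)): cur=M back=3 fwd=0
After 14 (visit(A)): cur=A back=4 fwd=0

Answer: A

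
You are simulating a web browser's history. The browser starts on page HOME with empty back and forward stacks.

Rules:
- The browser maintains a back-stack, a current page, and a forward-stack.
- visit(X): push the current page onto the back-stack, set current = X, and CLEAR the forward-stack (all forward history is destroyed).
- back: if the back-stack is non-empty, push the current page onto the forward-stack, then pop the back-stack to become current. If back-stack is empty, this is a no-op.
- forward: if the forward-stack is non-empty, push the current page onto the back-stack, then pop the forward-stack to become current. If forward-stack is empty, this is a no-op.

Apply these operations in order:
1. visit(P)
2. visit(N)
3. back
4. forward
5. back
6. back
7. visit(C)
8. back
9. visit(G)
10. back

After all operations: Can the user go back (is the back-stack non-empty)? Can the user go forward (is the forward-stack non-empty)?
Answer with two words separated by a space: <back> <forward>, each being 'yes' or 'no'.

After 1 (visit(P)): cur=P back=1 fwd=0
After 2 (visit(N)): cur=N back=2 fwd=0
After 3 (back): cur=P back=1 fwd=1
After 4 (forward): cur=N back=2 fwd=0
After 5 (back): cur=P back=1 fwd=1
After 6 (back): cur=HOME back=0 fwd=2
After 7 (visit(C)): cur=C back=1 fwd=0
After 8 (back): cur=HOME back=0 fwd=1
After 9 (visit(G)): cur=G back=1 fwd=0
After 10 (back): cur=HOME back=0 fwd=1

Answer: no yes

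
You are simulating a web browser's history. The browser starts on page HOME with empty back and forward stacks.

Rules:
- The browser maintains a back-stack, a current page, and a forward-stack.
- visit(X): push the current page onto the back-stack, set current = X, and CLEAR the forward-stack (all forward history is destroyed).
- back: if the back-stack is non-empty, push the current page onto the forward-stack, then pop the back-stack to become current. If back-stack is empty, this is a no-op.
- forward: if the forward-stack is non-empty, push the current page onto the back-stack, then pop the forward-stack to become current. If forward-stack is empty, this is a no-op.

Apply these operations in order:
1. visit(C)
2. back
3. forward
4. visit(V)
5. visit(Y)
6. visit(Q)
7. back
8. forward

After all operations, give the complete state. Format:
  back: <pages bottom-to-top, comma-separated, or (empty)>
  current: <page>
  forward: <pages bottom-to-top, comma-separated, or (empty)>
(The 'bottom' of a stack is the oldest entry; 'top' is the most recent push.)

After 1 (visit(C)): cur=C back=1 fwd=0
After 2 (back): cur=HOME back=0 fwd=1
After 3 (forward): cur=C back=1 fwd=0
After 4 (visit(V)): cur=V back=2 fwd=0
After 5 (visit(Y)): cur=Y back=3 fwd=0
After 6 (visit(Q)): cur=Q back=4 fwd=0
After 7 (back): cur=Y back=3 fwd=1
After 8 (forward): cur=Q back=4 fwd=0

Answer: back: HOME,C,V,Y
current: Q
forward: (empty)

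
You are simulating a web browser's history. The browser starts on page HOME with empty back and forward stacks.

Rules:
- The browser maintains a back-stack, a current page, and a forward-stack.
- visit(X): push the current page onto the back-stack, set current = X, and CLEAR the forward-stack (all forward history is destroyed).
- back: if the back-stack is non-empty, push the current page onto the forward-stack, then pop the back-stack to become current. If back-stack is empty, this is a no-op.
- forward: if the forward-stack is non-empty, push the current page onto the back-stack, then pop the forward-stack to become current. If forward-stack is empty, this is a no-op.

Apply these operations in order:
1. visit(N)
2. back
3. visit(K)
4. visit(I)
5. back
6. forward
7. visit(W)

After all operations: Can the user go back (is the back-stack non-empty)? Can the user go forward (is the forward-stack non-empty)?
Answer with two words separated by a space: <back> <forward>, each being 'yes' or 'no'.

After 1 (visit(N)): cur=N back=1 fwd=0
After 2 (back): cur=HOME back=0 fwd=1
After 3 (visit(K)): cur=K back=1 fwd=0
After 4 (visit(I)): cur=I back=2 fwd=0
After 5 (back): cur=K back=1 fwd=1
After 6 (forward): cur=I back=2 fwd=0
After 7 (visit(W)): cur=W back=3 fwd=0

Answer: yes no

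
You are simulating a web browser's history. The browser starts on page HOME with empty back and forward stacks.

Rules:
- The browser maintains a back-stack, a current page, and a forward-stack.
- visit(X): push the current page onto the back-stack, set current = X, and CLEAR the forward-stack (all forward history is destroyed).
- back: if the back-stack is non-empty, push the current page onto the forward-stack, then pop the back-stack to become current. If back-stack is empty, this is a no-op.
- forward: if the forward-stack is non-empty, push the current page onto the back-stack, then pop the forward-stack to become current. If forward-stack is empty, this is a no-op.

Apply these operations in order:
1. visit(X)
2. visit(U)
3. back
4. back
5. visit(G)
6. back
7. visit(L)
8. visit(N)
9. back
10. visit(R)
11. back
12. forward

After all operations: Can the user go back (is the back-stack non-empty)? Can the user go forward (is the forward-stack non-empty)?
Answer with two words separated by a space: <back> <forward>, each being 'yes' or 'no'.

After 1 (visit(X)): cur=X back=1 fwd=0
After 2 (visit(U)): cur=U back=2 fwd=0
After 3 (back): cur=X back=1 fwd=1
After 4 (back): cur=HOME back=0 fwd=2
After 5 (visit(G)): cur=G back=1 fwd=0
After 6 (back): cur=HOME back=0 fwd=1
After 7 (visit(L)): cur=L back=1 fwd=0
After 8 (visit(N)): cur=N back=2 fwd=0
After 9 (back): cur=L back=1 fwd=1
After 10 (visit(R)): cur=R back=2 fwd=0
After 11 (back): cur=L back=1 fwd=1
After 12 (forward): cur=R back=2 fwd=0

Answer: yes no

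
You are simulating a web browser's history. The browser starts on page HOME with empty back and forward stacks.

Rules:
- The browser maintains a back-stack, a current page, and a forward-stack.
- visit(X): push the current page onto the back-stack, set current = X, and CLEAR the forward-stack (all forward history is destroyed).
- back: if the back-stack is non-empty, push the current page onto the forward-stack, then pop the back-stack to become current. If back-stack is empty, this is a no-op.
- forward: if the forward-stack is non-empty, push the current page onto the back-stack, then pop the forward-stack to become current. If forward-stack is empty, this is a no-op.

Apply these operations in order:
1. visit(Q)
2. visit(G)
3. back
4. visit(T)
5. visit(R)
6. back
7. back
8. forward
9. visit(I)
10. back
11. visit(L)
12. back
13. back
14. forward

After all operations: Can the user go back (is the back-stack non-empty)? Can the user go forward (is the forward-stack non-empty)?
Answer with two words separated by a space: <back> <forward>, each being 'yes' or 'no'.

Answer: yes yes

Derivation:
After 1 (visit(Q)): cur=Q back=1 fwd=0
After 2 (visit(G)): cur=G back=2 fwd=0
After 3 (back): cur=Q back=1 fwd=1
After 4 (visit(T)): cur=T back=2 fwd=0
After 5 (visit(R)): cur=R back=3 fwd=0
After 6 (back): cur=T back=2 fwd=1
After 7 (back): cur=Q back=1 fwd=2
After 8 (forward): cur=T back=2 fwd=1
After 9 (visit(I)): cur=I back=3 fwd=0
After 10 (back): cur=T back=2 fwd=1
After 11 (visit(L)): cur=L back=3 fwd=0
After 12 (back): cur=T back=2 fwd=1
After 13 (back): cur=Q back=1 fwd=2
After 14 (forward): cur=T back=2 fwd=1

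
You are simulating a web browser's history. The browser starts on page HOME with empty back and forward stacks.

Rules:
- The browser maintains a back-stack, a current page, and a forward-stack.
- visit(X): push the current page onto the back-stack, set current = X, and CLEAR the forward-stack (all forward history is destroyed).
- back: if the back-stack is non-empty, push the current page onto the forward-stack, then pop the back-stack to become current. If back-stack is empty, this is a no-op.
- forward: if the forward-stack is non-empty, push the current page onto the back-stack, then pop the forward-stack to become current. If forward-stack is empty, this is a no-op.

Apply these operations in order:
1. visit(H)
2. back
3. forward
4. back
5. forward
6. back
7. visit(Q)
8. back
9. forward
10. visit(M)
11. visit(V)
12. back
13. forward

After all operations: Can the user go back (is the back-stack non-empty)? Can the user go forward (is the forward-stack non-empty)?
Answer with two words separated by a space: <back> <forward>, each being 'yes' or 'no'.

After 1 (visit(H)): cur=H back=1 fwd=0
After 2 (back): cur=HOME back=0 fwd=1
After 3 (forward): cur=H back=1 fwd=0
After 4 (back): cur=HOME back=0 fwd=1
After 5 (forward): cur=H back=1 fwd=0
After 6 (back): cur=HOME back=0 fwd=1
After 7 (visit(Q)): cur=Q back=1 fwd=0
After 8 (back): cur=HOME back=0 fwd=1
After 9 (forward): cur=Q back=1 fwd=0
After 10 (visit(M)): cur=M back=2 fwd=0
After 11 (visit(V)): cur=V back=3 fwd=0
After 12 (back): cur=M back=2 fwd=1
After 13 (forward): cur=V back=3 fwd=0

Answer: yes no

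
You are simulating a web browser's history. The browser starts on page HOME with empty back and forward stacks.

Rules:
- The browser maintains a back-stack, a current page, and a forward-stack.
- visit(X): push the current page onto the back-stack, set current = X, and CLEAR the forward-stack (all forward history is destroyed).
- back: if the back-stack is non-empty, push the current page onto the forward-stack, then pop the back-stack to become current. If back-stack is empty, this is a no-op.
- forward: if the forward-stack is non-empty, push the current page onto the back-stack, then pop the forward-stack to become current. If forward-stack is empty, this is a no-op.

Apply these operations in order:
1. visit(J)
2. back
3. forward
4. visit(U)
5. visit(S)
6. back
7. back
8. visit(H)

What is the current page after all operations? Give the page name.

After 1 (visit(J)): cur=J back=1 fwd=0
After 2 (back): cur=HOME back=0 fwd=1
After 3 (forward): cur=J back=1 fwd=0
After 4 (visit(U)): cur=U back=2 fwd=0
After 5 (visit(S)): cur=S back=3 fwd=0
After 6 (back): cur=U back=2 fwd=1
After 7 (back): cur=J back=1 fwd=2
After 8 (visit(H)): cur=H back=2 fwd=0

Answer: H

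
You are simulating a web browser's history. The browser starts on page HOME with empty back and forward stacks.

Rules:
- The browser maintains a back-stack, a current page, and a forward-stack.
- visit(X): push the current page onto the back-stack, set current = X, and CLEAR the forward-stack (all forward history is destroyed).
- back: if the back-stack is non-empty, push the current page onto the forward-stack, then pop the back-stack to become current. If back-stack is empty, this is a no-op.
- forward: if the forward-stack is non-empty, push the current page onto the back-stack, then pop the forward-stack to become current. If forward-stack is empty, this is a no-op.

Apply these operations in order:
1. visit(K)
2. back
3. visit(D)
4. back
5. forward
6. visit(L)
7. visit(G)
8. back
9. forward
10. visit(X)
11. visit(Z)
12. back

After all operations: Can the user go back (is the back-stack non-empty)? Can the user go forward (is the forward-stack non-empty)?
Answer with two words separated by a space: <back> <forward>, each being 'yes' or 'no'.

After 1 (visit(K)): cur=K back=1 fwd=0
After 2 (back): cur=HOME back=0 fwd=1
After 3 (visit(D)): cur=D back=1 fwd=0
After 4 (back): cur=HOME back=0 fwd=1
After 5 (forward): cur=D back=1 fwd=0
After 6 (visit(L)): cur=L back=2 fwd=0
After 7 (visit(G)): cur=G back=3 fwd=0
After 8 (back): cur=L back=2 fwd=1
After 9 (forward): cur=G back=3 fwd=0
After 10 (visit(X)): cur=X back=4 fwd=0
After 11 (visit(Z)): cur=Z back=5 fwd=0
After 12 (back): cur=X back=4 fwd=1

Answer: yes yes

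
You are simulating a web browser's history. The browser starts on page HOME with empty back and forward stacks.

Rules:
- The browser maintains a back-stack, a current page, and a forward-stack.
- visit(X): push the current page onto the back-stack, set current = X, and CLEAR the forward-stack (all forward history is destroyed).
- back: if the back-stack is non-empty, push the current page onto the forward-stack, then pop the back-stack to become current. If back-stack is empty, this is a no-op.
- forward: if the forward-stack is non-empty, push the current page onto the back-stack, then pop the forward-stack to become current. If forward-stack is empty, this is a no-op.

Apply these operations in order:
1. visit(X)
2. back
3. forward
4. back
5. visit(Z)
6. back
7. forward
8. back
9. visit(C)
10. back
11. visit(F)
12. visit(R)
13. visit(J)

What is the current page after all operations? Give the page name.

After 1 (visit(X)): cur=X back=1 fwd=0
After 2 (back): cur=HOME back=0 fwd=1
After 3 (forward): cur=X back=1 fwd=0
After 4 (back): cur=HOME back=0 fwd=1
After 5 (visit(Z)): cur=Z back=1 fwd=0
After 6 (back): cur=HOME back=0 fwd=1
After 7 (forward): cur=Z back=1 fwd=0
After 8 (back): cur=HOME back=0 fwd=1
After 9 (visit(C)): cur=C back=1 fwd=0
After 10 (back): cur=HOME back=0 fwd=1
After 11 (visit(F)): cur=F back=1 fwd=0
After 12 (visit(R)): cur=R back=2 fwd=0
After 13 (visit(J)): cur=J back=3 fwd=0

Answer: J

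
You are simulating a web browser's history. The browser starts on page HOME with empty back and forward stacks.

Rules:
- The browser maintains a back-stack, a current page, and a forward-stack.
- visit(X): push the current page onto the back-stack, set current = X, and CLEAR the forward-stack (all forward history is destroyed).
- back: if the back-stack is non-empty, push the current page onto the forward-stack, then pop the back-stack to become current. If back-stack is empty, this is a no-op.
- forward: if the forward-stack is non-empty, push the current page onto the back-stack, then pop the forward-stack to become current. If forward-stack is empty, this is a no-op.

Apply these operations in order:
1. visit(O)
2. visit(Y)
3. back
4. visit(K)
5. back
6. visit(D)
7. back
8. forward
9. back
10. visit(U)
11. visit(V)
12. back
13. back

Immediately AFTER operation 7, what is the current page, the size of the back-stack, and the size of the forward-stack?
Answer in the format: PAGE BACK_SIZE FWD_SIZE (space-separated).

After 1 (visit(O)): cur=O back=1 fwd=0
After 2 (visit(Y)): cur=Y back=2 fwd=0
After 3 (back): cur=O back=1 fwd=1
After 4 (visit(K)): cur=K back=2 fwd=0
After 5 (back): cur=O back=1 fwd=1
After 6 (visit(D)): cur=D back=2 fwd=0
After 7 (back): cur=O back=1 fwd=1

O 1 1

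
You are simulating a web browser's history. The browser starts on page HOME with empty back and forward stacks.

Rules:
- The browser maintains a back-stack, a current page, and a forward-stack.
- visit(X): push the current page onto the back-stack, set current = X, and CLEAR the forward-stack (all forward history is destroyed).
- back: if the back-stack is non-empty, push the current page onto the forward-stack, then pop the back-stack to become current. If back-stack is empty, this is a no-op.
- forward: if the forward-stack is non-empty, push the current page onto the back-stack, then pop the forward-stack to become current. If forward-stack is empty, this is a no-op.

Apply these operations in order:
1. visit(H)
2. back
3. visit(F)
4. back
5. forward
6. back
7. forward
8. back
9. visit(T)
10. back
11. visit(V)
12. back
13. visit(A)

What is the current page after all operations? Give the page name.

Answer: A

Derivation:
After 1 (visit(H)): cur=H back=1 fwd=0
After 2 (back): cur=HOME back=0 fwd=1
After 3 (visit(F)): cur=F back=1 fwd=0
After 4 (back): cur=HOME back=0 fwd=1
After 5 (forward): cur=F back=1 fwd=0
After 6 (back): cur=HOME back=0 fwd=1
After 7 (forward): cur=F back=1 fwd=0
After 8 (back): cur=HOME back=0 fwd=1
After 9 (visit(T)): cur=T back=1 fwd=0
After 10 (back): cur=HOME back=0 fwd=1
After 11 (visit(V)): cur=V back=1 fwd=0
After 12 (back): cur=HOME back=0 fwd=1
After 13 (visit(A)): cur=A back=1 fwd=0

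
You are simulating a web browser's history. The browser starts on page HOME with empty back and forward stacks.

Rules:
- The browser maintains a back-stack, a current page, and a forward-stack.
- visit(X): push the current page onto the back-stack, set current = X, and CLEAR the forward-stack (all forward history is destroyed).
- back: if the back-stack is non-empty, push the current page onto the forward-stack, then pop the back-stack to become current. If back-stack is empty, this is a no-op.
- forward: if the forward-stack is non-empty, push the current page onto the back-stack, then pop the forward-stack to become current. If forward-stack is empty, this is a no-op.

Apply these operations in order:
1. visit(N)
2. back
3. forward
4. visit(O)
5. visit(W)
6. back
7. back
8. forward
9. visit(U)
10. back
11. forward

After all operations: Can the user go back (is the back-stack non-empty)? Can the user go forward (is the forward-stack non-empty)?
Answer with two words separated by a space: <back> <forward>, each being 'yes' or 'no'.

After 1 (visit(N)): cur=N back=1 fwd=0
After 2 (back): cur=HOME back=0 fwd=1
After 3 (forward): cur=N back=1 fwd=0
After 4 (visit(O)): cur=O back=2 fwd=0
After 5 (visit(W)): cur=W back=3 fwd=0
After 6 (back): cur=O back=2 fwd=1
After 7 (back): cur=N back=1 fwd=2
After 8 (forward): cur=O back=2 fwd=1
After 9 (visit(U)): cur=U back=3 fwd=0
After 10 (back): cur=O back=2 fwd=1
After 11 (forward): cur=U back=3 fwd=0

Answer: yes no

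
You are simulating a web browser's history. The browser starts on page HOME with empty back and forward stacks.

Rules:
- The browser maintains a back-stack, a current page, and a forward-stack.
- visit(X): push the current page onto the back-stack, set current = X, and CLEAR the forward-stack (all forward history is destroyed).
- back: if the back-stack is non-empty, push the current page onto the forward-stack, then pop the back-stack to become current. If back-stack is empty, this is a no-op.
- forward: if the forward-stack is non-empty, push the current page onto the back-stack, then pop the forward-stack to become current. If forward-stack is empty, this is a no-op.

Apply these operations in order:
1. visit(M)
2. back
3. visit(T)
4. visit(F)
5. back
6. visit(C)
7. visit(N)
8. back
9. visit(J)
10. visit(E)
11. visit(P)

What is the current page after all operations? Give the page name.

After 1 (visit(M)): cur=M back=1 fwd=0
After 2 (back): cur=HOME back=0 fwd=1
After 3 (visit(T)): cur=T back=1 fwd=0
After 4 (visit(F)): cur=F back=2 fwd=0
After 5 (back): cur=T back=1 fwd=1
After 6 (visit(C)): cur=C back=2 fwd=0
After 7 (visit(N)): cur=N back=3 fwd=0
After 8 (back): cur=C back=2 fwd=1
After 9 (visit(J)): cur=J back=3 fwd=0
After 10 (visit(E)): cur=E back=4 fwd=0
After 11 (visit(P)): cur=P back=5 fwd=0

Answer: P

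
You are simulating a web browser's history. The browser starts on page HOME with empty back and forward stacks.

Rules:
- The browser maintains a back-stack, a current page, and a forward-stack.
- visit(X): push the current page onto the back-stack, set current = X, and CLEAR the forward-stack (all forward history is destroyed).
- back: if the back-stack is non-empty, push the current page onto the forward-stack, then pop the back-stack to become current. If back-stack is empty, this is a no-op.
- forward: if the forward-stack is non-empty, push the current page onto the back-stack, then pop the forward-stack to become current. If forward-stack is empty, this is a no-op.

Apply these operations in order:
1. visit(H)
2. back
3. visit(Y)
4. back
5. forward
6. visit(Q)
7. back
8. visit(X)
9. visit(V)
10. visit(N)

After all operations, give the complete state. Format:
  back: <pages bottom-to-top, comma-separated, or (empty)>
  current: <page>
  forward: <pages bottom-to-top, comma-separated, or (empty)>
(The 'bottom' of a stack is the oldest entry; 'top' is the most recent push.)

Answer: back: HOME,Y,X,V
current: N
forward: (empty)

Derivation:
After 1 (visit(H)): cur=H back=1 fwd=0
After 2 (back): cur=HOME back=0 fwd=1
After 3 (visit(Y)): cur=Y back=1 fwd=0
After 4 (back): cur=HOME back=0 fwd=1
After 5 (forward): cur=Y back=1 fwd=0
After 6 (visit(Q)): cur=Q back=2 fwd=0
After 7 (back): cur=Y back=1 fwd=1
After 8 (visit(X)): cur=X back=2 fwd=0
After 9 (visit(V)): cur=V back=3 fwd=0
After 10 (visit(N)): cur=N back=4 fwd=0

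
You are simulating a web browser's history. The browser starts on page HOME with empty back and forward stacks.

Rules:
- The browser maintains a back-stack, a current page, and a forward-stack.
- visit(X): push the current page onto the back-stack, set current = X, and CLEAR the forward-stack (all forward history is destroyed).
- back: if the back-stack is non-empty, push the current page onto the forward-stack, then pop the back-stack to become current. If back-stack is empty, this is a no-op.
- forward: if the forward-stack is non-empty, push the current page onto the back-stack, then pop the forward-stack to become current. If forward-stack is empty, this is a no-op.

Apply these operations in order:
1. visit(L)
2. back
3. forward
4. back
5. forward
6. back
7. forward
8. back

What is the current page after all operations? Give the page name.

Answer: HOME

Derivation:
After 1 (visit(L)): cur=L back=1 fwd=0
After 2 (back): cur=HOME back=0 fwd=1
After 3 (forward): cur=L back=1 fwd=0
After 4 (back): cur=HOME back=0 fwd=1
After 5 (forward): cur=L back=1 fwd=0
After 6 (back): cur=HOME back=0 fwd=1
After 7 (forward): cur=L back=1 fwd=0
After 8 (back): cur=HOME back=0 fwd=1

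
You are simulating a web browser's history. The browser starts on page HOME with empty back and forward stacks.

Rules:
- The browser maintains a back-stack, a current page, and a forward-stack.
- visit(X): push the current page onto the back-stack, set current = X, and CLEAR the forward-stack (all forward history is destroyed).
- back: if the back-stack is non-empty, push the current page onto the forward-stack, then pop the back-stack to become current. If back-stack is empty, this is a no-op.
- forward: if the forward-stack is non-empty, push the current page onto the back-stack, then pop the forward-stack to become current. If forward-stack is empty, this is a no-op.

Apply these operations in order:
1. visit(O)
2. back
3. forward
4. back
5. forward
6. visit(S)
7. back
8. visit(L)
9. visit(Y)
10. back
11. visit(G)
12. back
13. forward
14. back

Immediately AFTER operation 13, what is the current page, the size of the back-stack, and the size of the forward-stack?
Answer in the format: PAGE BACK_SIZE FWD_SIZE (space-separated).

After 1 (visit(O)): cur=O back=1 fwd=0
After 2 (back): cur=HOME back=0 fwd=1
After 3 (forward): cur=O back=1 fwd=0
After 4 (back): cur=HOME back=0 fwd=1
After 5 (forward): cur=O back=1 fwd=0
After 6 (visit(S)): cur=S back=2 fwd=0
After 7 (back): cur=O back=1 fwd=1
After 8 (visit(L)): cur=L back=2 fwd=0
After 9 (visit(Y)): cur=Y back=3 fwd=0
After 10 (back): cur=L back=2 fwd=1
After 11 (visit(G)): cur=G back=3 fwd=0
After 12 (back): cur=L back=2 fwd=1
After 13 (forward): cur=G back=3 fwd=0

G 3 0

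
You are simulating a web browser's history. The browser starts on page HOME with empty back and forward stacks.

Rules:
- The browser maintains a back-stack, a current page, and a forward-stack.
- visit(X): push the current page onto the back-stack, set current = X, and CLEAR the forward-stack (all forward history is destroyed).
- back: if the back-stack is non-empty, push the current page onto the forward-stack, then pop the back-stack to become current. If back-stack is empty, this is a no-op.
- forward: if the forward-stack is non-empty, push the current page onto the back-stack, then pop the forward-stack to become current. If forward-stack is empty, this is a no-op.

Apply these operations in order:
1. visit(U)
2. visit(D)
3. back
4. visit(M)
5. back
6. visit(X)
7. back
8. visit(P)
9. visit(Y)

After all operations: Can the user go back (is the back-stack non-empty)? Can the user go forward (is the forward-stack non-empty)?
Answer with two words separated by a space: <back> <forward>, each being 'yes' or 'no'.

After 1 (visit(U)): cur=U back=1 fwd=0
After 2 (visit(D)): cur=D back=2 fwd=0
After 3 (back): cur=U back=1 fwd=1
After 4 (visit(M)): cur=M back=2 fwd=0
After 5 (back): cur=U back=1 fwd=1
After 6 (visit(X)): cur=X back=2 fwd=0
After 7 (back): cur=U back=1 fwd=1
After 8 (visit(P)): cur=P back=2 fwd=0
After 9 (visit(Y)): cur=Y back=3 fwd=0

Answer: yes no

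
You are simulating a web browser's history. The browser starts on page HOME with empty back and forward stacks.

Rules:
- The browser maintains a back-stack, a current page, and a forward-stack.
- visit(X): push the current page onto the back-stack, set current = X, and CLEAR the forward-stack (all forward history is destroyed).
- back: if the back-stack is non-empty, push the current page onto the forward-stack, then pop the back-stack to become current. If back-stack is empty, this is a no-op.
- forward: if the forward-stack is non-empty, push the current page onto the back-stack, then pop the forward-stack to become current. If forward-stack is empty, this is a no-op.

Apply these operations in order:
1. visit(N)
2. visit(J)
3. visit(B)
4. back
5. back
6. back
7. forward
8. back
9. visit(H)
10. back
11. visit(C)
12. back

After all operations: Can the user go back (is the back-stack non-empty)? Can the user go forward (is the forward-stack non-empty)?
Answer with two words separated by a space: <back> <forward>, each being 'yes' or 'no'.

After 1 (visit(N)): cur=N back=1 fwd=0
After 2 (visit(J)): cur=J back=2 fwd=0
After 3 (visit(B)): cur=B back=3 fwd=0
After 4 (back): cur=J back=2 fwd=1
After 5 (back): cur=N back=1 fwd=2
After 6 (back): cur=HOME back=0 fwd=3
After 7 (forward): cur=N back=1 fwd=2
After 8 (back): cur=HOME back=0 fwd=3
After 9 (visit(H)): cur=H back=1 fwd=0
After 10 (back): cur=HOME back=0 fwd=1
After 11 (visit(C)): cur=C back=1 fwd=0
After 12 (back): cur=HOME back=0 fwd=1

Answer: no yes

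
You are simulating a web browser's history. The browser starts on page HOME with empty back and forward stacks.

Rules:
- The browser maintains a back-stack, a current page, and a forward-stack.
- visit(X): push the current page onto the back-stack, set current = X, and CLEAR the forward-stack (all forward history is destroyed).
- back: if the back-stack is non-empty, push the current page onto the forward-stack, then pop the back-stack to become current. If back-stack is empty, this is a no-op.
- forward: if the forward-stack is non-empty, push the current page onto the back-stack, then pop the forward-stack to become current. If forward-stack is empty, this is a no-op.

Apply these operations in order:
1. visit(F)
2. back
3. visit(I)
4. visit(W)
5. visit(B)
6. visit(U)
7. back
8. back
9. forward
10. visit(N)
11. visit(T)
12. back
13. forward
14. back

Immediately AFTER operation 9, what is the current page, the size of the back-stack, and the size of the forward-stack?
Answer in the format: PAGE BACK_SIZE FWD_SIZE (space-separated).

After 1 (visit(F)): cur=F back=1 fwd=0
After 2 (back): cur=HOME back=0 fwd=1
After 3 (visit(I)): cur=I back=1 fwd=0
After 4 (visit(W)): cur=W back=2 fwd=0
After 5 (visit(B)): cur=B back=3 fwd=0
After 6 (visit(U)): cur=U back=4 fwd=0
After 7 (back): cur=B back=3 fwd=1
After 8 (back): cur=W back=2 fwd=2
After 9 (forward): cur=B back=3 fwd=1

B 3 1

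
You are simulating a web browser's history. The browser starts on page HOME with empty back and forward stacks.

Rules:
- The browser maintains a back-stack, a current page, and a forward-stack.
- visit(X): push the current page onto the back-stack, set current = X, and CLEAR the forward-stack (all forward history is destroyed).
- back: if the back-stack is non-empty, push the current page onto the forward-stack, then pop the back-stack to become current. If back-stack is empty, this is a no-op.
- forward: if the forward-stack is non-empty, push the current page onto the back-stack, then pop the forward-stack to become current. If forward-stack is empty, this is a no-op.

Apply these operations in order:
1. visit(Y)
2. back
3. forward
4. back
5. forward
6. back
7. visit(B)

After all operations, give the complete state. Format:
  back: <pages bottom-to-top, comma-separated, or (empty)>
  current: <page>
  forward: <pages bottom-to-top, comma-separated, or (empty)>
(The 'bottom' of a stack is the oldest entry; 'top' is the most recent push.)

After 1 (visit(Y)): cur=Y back=1 fwd=0
After 2 (back): cur=HOME back=0 fwd=1
After 3 (forward): cur=Y back=1 fwd=0
After 4 (back): cur=HOME back=0 fwd=1
After 5 (forward): cur=Y back=1 fwd=0
After 6 (back): cur=HOME back=0 fwd=1
After 7 (visit(B)): cur=B back=1 fwd=0

Answer: back: HOME
current: B
forward: (empty)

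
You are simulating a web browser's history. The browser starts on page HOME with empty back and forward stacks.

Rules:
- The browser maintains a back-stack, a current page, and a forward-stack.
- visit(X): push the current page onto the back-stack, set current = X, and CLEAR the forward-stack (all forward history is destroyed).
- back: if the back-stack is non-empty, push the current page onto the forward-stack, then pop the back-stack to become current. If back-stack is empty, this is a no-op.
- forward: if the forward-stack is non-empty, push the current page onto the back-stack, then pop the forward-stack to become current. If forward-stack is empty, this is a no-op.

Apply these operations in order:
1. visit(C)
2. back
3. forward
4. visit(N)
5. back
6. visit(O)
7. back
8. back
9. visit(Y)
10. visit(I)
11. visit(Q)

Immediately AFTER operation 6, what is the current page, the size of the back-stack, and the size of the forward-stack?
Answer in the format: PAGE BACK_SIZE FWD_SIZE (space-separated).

After 1 (visit(C)): cur=C back=1 fwd=0
After 2 (back): cur=HOME back=0 fwd=1
After 3 (forward): cur=C back=1 fwd=0
After 4 (visit(N)): cur=N back=2 fwd=0
After 5 (back): cur=C back=1 fwd=1
After 6 (visit(O)): cur=O back=2 fwd=0

O 2 0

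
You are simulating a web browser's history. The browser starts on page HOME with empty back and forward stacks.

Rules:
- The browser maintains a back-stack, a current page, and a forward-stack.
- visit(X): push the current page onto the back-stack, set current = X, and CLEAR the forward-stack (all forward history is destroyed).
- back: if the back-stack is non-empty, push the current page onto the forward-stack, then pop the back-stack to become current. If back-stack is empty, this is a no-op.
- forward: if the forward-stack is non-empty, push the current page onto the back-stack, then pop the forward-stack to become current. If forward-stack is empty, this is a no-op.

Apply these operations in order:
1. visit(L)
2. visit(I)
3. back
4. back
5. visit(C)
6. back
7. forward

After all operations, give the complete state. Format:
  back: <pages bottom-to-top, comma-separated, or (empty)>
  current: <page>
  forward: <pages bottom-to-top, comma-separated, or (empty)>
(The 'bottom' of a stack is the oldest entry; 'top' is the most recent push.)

After 1 (visit(L)): cur=L back=1 fwd=0
After 2 (visit(I)): cur=I back=2 fwd=0
After 3 (back): cur=L back=1 fwd=1
After 4 (back): cur=HOME back=0 fwd=2
After 5 (visit(C)): cur=C back=1 fwd=0
After 6 (back): cur=HOME back=0 fwd=1
After 7 (forward): cur=C back=1 fwd=0

Answer: back: HOME
current: C
forward: (empty)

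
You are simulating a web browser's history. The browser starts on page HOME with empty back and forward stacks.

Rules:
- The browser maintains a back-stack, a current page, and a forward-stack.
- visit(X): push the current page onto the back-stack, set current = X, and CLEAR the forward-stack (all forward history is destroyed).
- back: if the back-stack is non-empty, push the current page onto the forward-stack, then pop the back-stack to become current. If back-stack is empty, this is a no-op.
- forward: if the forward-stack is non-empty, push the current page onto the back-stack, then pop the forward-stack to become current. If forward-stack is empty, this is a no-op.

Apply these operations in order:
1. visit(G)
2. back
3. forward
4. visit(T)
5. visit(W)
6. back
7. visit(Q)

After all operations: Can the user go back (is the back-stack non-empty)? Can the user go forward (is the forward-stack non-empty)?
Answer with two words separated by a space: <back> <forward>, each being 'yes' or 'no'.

Answer: yes no

Derivation:
After 1 (visit(G)): cur=G back=1 fwd=0
After 2 (back): cur=HOME back=0 fwd=1
After 3 (forward): cur=G back=1 fwd=0
After 4 (visit(T)): cur=T back=2 fwd=0
After 5 (visit(W)): cur=W back=3 fwd=0
After 6 (back): cur=T back=2 fwd=1
After 7 (visit(Q)): cur=Q back=3 fwd=0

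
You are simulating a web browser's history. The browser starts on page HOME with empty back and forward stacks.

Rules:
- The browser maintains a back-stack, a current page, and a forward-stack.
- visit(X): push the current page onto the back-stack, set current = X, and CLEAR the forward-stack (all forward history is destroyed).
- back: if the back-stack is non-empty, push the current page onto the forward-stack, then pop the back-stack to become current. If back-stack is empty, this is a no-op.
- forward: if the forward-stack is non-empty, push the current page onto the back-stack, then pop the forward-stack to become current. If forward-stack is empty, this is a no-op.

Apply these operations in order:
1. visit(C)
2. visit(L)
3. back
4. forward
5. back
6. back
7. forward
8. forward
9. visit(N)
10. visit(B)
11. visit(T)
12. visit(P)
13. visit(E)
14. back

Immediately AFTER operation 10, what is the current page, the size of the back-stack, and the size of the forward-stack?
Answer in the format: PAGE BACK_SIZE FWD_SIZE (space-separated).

After 1 (visit(C)): cur=C back=1 fwd=0
After 2 (visit(L)): cur=L back=2 fwd=0
After 3 (back): cur=C back=1 fwd=1
After 4 (forward): cur=L back=2 fwd=0
After 5 (back): cur=C back=1 fwd=1
After 6 (back): cur=HOME back=0 fwd=2
After 7 (forward): cur=C back=1 fwd=1
After 8 (forward): cur=L back=2 fwd=0
After 9 (visit(N)): cur=N back=3 fwd=0
After 10 (visit(B)): cur=B back=4 fwd=0

B 4 0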